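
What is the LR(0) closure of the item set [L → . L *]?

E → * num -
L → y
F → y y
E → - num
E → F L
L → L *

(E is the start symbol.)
{ [L → . L *], [L → . y] }

Start with: [L → . L *]
  [L → . L *] has the dot before L: add [L → . y]
No further items can be added.

CLOSURE = { [L → . L *], [L → . y] }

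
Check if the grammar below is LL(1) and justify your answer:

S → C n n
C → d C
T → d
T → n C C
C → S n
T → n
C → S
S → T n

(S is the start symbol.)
A grammar is LL(1) if for each non-terminal N with multiple productions, the predict sets of those productions are pairwise disjoint, where PREDICT(N → α) = (FIRST(α) \ {ε}) ∪ (FOLLOW(N) if α ⇒* ε).

Relevant sets:
  FIRST(C) = { 'd', 'n' }
  FIRST(T) = { 'd', 'n' }
  FIRST(S) = { 'd', 'n' }

For S:
  PREDICT(S → C n n) = { 'd', 'n' }
  PREDICT(S → T n) = { 'd', 'n' }
For C:
  PREDICT(C → d C) = { 'd' }
  PREDICT(C → S n) = { 'd', 'n' }
  PREDICT(C → S) = { 'd', 'n' }
For T:
  PREDICT(T → d) = { 'd' }
  PREDICT(T → n C C) = { 'n' }
  PREDICT(T → n) = { 'n' }

Conflict found: Predict set conflict for S: { 'd', 'n' }
The grammar is NOT LL(1).

Answer: No. Predict set conflict for S: { 'd', 'n' }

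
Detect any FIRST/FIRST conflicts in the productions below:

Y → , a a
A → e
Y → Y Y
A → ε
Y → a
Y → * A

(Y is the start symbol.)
Yes. Y → ',' a a / Y → Y Y on { ',' }; Y → Y Y / Y → a on { 'a' }; Y → Y Y / Y → '*' A on { '*' }

A FIRST/FIRST conflict occurs when two productions N → α and N → β for the same non-terminal have FIRST(α) ∩ FIRST(β) ≠ ∅ (with ε ∈ FIRST of a nullable right-hand side, so two nullable alternatives also conflict).

FIRST sets of the non-terminals at (or reachable through a nullable prefix from) the front of some alternative:
  FIRST(Y) = { '*', ',', 'a' }

Productions for Y:
  Y → , a a: FIRST = { ',' }
  Y → Y Y: FIRST = { '*', ',', 'a' }
  Y → a: FIRST = { 'a' }
  Y → * A: FIRST = { '*' }
Productions for A:
  A → e: FIRST = { 'e' }
  A → ε: FIRST = { ε }

Conflict for Y: Y → , a a and Y → Y Y
  Overlap: { ',' }
Conflict for Y: Y → Y Y and Y → a
  Overlap: { 'a' }
Conflict for Y: Y → Y Y and Y → * A
  Overlap: { '*' }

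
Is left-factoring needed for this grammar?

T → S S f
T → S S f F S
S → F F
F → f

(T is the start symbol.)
Yes, T has productions with common prefix 'S S f'

Left-factoring is needed when two productions for the same non-terminal
share a common prefix on the right-hand side.

Productions for T:
  T → S S f
  T → S S f F S

Found common prefix 'S S f' in productions for T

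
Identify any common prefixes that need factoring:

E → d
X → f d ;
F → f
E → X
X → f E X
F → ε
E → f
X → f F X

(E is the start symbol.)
Yes, X has productions with common prefix 'f'

Left-factoring is needed when two productions for the same non-terminal
share a common prefix on the right-hand side.

Productions for E:
  E → d
  E → X
  E → f
Productions for X:
  X → f d ;
  X → f E X
  X → f F X
Productions for F:
  F → f
  F → ε

Found common prefix 'f' in productions for X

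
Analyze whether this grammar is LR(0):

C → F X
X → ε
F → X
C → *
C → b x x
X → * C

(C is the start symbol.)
No. Shift-reduce conflict between [X → .] and [C → . *]

A grammar is LR(0) if no state in the canonical LR(0) collection has:
  - both a shift item (dot before a terminal) and a complete item (shift-reduce conflict), or
  - two or more complete items (reduce-reduce conflict; the accept item [C' → C .] counts as a complete item here).

Augment with C' → C and build the canonical LR(0) collection (I0 = CLOSURE({[C' → . C]}), then GOTO on every symbol after a dot until no new states appear). It has 11 states:
  I0: { [C → . *], [C → . F X], [C → . b x x], [C' → . C], [F → . X], [X → . * C], [X → .] }  — shift, reduce
  I1: { [C → * .], [C → . *], [C → . F X], [C → . b x x], [F → . X], [X → * . C], [X → . * C], [X → .] }  — shift, 2 reduces
  I2: { [C' → C .] }  — accept
  I3: { [C → F . X], [X → . * C], [X → .] }  — shift, reduce
  I4: { [F → X .] }  — reduce
  I5: { [C → b . x x] }  — shift
  I6: { [C → b x . x] }  — shift
  I7: { [C → b x x .] }  — reduce
  I8: { [C → . *], [C → . F X], [C → . b x x], [F → . X], [X → * . C], [X → . * C], [X → .] }  — shift, reduce
  I9: { [C → F X .] }  — reduce
  I10: { [X → * C .] }  — reduce

Conflict in state I0:
  Shift-reduce conflict between [X → .] and [C → . *]
So the grammar is NOT LR(0).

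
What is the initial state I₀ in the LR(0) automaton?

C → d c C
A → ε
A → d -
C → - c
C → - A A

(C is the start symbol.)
First, augment the grammar with C' → C
I₀ = CLOSURE({ [C' → . C] }):
  [C' → . C] has the dot before C: add [C → . d c C], [C → . - c], [C → . - A A]
No further items can be added.

I₀ = { [C → . - A A], [C → . - c], [C → . d c C], [C' → . C] }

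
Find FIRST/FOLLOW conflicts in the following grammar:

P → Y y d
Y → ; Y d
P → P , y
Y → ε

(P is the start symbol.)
No FIRST/FOLLOW conflicts.

Nullable non-terminals: Y.

Y: nullable alternative(s) Y → ε; FOLLOW(Y) = { 'd', 'y' }
  Y → ; Y d: FIRST \ {ε} = { ';' } — disjoint from FOLLOW(Y)
  Y → ε: FIRST \ {ε} = { } — this is the only nullable alternative, skip

P has no nullable alternative, so no FIRST/FOLLOW check is needed there.

No FIRST/FOLLOW conflicts found.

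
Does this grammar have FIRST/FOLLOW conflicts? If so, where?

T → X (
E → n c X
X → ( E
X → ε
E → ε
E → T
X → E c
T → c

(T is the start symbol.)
A FIRST/FOLLOW conflict occurs when a non-terminal N has a nullable alternative N → β (β ⇒* ε) and another alternative N → α with FIRST(α) ∩ FOLLOW(N) ≠ ∅: on such a lookahead the parser cannot decide between expanding α and letting N vanish via β.

Nullable non-terminals: E, X.
FIRST sets used below: FIRST(T) = { '(', 'c', 'n' }, FIRST(E) = { '(', 'c', 'n', ε }

E: nullable alternative(s) E → ε; FOLLOW(E) = { '(', 'c' }
  E → n c X: FIRST \ {ε} = { 'n' } — disjoint from FOLLOW(E)
  E → ε: FIRST \ {ε} = { } — this is the only nullable alternative, skip
  E → T: FIRST \ {ε} = { '(', 'c', 'n' } — overlaps FOLLOW(E) on { '(', 'c' }: CONFLICT

X: nullable alternative(s) X → ε; FOLLOW(X) = { '(', 'c' }
  X → ( E: FIRST \ {ε} = { '(' } — overlaps FOLLOW(X) on { '(' }: CONFLICT
  X → ε: FIRST \ {ε} = { } — this is the only nullable alternative, skip
  X → E c: FIRST \ {ε} = { '(', 'c', 'n' } — overlaps FOLLOW(X) on { '(', 'c' }: CONFLICT

T has no nullable alternative, so no FIRST/FOLLOW check is needed there.

So the grammar has 3 FIRST/FOLLOW conflicts (marked CONFLICT above).

Answer: Yes. E → T with FOLLOW(E) on { '(', 'c' }; X → '(' E with FOLLOW(X) on { '(' }; X → E c with FOLLOW(X) on { '(', 'c' }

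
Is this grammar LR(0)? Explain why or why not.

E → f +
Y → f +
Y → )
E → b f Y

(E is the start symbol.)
Yes, the grammar is LR(0)

A grammar is LR(0) if no state in the canonical LR(0) collection has:
  - both a shift item (dot before a terminal) and a complete item (shift-reduce conflict), or
  - two or more complete items (reduce-reduce conflict; the accept item [E' → E .] counts as a complete item here).

Augment with E' → E and build the canonical LR(0) collection (I0 = CLOSURE({[E' → . E]}), then GOTO on every symbol after a dot until no new states appear). It has 10 states:
  I0: { [E → . b f Y], [E → . f +], [E' → . E] }  — shift
  I1: { [E' → E .] }  — accept
  I2: { [E → b . f Y] }  — shift
  I3: { [E → f . +] }  — shift
  I4: { [E → f + .] }  — reduce
  I5: { [E → b f . Y], [Y → . )], [Y → . f +] }  — shift
  I6: { [Y → ) .] }  — reduce
  I7: { [E → b f Y .] }  — reduce
  I8: { [Y → f . +] }  — shift
  I9: { [Y → f + .] }  — reduce

Every state is either a pure shift/goto state or contains exactly one complete item and nothing to shift — no conflicts. The grammar is LR(0).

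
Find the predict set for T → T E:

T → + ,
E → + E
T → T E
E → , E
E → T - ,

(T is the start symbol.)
{ '+' }

PREDICT(T → T E) = (FIRST(RHS) \ {ε}) ∪ (FOLLOW(T) if ε ∈ FIRST(RHS), i.e. RHS ⇒* ε)
FIRST(T) = { '+' }
FIRST(T E) = { '+' }
ε ∉ FIRST(T E), so FOLLOW(T) is not added.
PREDICT(T → T E) = { '+' }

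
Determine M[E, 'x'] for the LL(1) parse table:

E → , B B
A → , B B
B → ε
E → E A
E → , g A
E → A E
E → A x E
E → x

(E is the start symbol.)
E → E A, E → x

To find M[E, 'x'], we find productions for E where 'x' is in the predict set (PREDICT(N → α) = (FIRST(α) \ {ε}) ∪ (FOLLOW(N) if α ⇒* ε)).

Relevant sets:
  FIRST(E) = { ',', 'x' }
  FIRST(A) = { ',' }

E → , B B: PREDICT = { ',' }
E → E A: PREDICT = { ',', 'x' }
  'x' is in predict set, so this production goes in M[E, 'x']
E → , g A: PREDICT = { ',' }
E → A E: PREDICT = { ',' }
E → A x E: PREDICT = { ',' }
E → x: PREDICT = { 'x' }
  'x' is in predict set, so this production goes in M[E, 'x']

M[E, 'x'] = E → E A, E → x  (a multiply-defined cell — the grammar is not LL(1))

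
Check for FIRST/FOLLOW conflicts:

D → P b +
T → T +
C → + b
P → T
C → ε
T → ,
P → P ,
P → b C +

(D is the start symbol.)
Nullable non-terminals: C.

C: nullable alternative(s) C → ε; FOLLOW(C) = { '+' }
  C → + b: FIRST \ {ε} = { '+' } — overlaps FOLLOW(C) on { '+' }: CONFLICT
  C → ε: FIRST \ {ε} = { } — this is the only nullable alternative, skip

D, P, T have no nullable alternative, so no FIRST/FOLLOW check is needed there.

So the grammar has 1 FIRST/FOLLOW conflict (marked CONFLICT above).

Answer: Yes. C → '+' b with FOLLOW(C) on { '+' }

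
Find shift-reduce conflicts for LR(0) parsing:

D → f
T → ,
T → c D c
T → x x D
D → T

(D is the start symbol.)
No shift-reduce conflicts

A shift-reduce conflict occurs when an LR(0) state has both:
  - a complete (reduce) item [A → α .] (dot at the end), and
  - a shift item [B → β . c γ] (dot before a terminal).

Augment with D' → D and build the canonical LR(0) collection (I0 = CLOSURE({[D' → . D]}), then GOTO on every symbol after a dot until no new states appear). It has 11 states:
  I0: { [D → . T], [D → . f], [D' → . D], [T → . ,], [T → . c D c], [T → . x x D] }  — shift
  I1: { [T → , .] }  — reduce
  I2: { [D' → D .] }  — accept
  I3: { [D → T .] }  — reduce
  I4: { [D → . T], [D → . f], [T → . ,], [T → . c D c], [T → . x x D], [T → c . D c] }  — shift
  I5: { [D → f .] }  — reduce
  I6: { [T → x . x D] }  — shift
  I7: { [D → . T], [D → . f], [T → . ,], [T → . c D c], [T → . x x D], [T → x x . D] }  — shift
  I8: { [T → x x D .] }  — reduce
  I9: { [T → c D . c] }  — shift
  I10: { [T → c D c .] }  — reduce

No state contains both a complete item and a shift item.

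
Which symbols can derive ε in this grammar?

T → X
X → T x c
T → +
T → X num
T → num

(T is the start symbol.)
None

There are no ε-productions, so no non-terminal can derive ε.
No non-terminals are nullable.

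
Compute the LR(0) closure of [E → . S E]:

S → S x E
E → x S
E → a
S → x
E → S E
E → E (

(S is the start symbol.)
{ [E → . S E], [S → . S x E], [S → . x] }

Start with: [E → . S E]
  [E → . S E] has the dot before S: add [S → . S x E], [S → . x]
No further items can be added.

CLOSURE = { [E → . S E], [S → . S x E], [S → . x] }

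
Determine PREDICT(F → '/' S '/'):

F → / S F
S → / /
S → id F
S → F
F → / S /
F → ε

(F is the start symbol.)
{ '/' }

PREDICT(F → '/' S '/') = (FIRST(RHS) \ {ε}) ∪ (FOLLOW(F) if ε ∈ FIRST(RHS), i.e. RHS ⇒* ε)
FIRST('/' S '/') = { '/' }
ε ∉ FIRST('/' S '/'), so FOLLOW(F) is not added.
PREDICT(F → '/' S '/') = { '/' }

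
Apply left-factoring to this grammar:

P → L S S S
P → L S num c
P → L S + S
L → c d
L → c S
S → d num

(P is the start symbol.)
Left-factoring transforms A → αβ₁ | αβ₂ into A → αA' and A' → β₁ | β₂
(α is the longest common prefix among the alternatives). Repeat until
no nonterminal has two alternatives with a common prefix.

Round 1: P has alternatives sharing prefix 'L S'. Introduce P': P → L S P'
  Add: P' → S S
  Add: P' → num c
  Add: P' → + S

Round 2: L has alternatives sharing prefix 'c'. Introduce L': L → c L'
  Add: L' → d
  Add: L' → S

No remaining common prefixes — done.

Resulting grammar:
P → L S P'
P' → S S
P' → num c
P' → + S
L → c L'
L' → d
L' → S
S → d num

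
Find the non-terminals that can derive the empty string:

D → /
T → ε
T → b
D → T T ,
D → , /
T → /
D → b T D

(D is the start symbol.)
{ 'T' }

A non-terminal is nullable if it can derive ε (the empty string): either it has an ε-production, or it has a production whose right-hand side consists entirely of nullable non-terminals.

ε-productions: T → ε
So T is immediately nullable.
No further non-terminal can be added: every production for the remaining non-terminals contains a terminal or a non-nullable non-terminal.
Nullable = { 'T' }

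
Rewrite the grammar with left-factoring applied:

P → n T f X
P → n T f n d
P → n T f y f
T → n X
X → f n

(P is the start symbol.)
P → n T f P'
P' → X
P' → n d
P' → y f
T → n X
X → f n

Left-factoring transforms A → αβ₁ | αβ₂ into A → αA' and A' → β₁ | β₂
(α is the longest common prefix among the alternatives). Repeat until
no nonterminal has two alternatives with a common prefix.

Round 1: P has alternatives sharing prefix 'n T f'. Introduce P': P → n T f P'
  Add: P' → X
  Add: P' → n d
  Add: P' → y f

No remaining common prefixes — done.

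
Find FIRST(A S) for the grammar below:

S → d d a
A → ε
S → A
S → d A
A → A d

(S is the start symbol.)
{ 'd', ε }

FIRST sets of the non-terminals involved (from the grammar, by fixed-point iteration):
  FIRST(A) = { 'd', ε }
  FIRST(S) = { 'd', ε }

To compute FIRST(A S), process the symbols left to right:
Symbol A is a non-terminal. Add FIRST(A) \ {ε} = { 'd' }
A is nullable (ε ∈ FIRST(A)), continue to the next symbol.
Symbol S is a non-terminal. Add FIRST(S) \ {ε} = { 'd' }
S is nullable (ε ∈ FIRST(S)), continue to the next symbol.
All symbols are nullable, so ε is in the result.
FIRST(A S) = { 'd', ε }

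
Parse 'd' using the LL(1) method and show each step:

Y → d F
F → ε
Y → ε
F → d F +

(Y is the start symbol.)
LL(1) parsing maintains a stack (initially the start symbol over $) and the input. At each step: if the stack top is a terminal, match it against the current input token; if it is a non-terminal N, replace it with the RHS of M[N, lookahead] (the unique production whose predict set contains the lookahead).

Stack is shown with the top on the left.

Stack  Input  Action
--------------------
Y $    d $    output Y → d F
d F $  d $    match 'd'
F $    $      output F → ε
$      $      accept

The string is accepted.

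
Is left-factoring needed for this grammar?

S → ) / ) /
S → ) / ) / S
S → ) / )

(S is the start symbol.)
Yes, S has productions with common prefix ') / )'

Left-factoring is needed when two productions for the same non-terminal
share a common prefix on the right-hand side.

Productions for S:
  S → ) / ) /
  S → ) / ) / S
  S → ) / )

Found common prefix ') / )' in productions for S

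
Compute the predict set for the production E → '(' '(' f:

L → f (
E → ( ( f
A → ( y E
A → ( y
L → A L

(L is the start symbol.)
{ '(' }

PREDICT(E → '(' '(' f) = (FIRST(RHS) \ {ε}) ∪ (FOLLOW(E) if ε ∈ FIRST(RHS), i.e. RHS ⇒* ε)
FIRST('(' '(' f) = { '(' }
ε ∉ FIRST('(' '(' f), so FOLLOW(E) is not added.
PREDICT(E → '(' '(' f) = { '(' }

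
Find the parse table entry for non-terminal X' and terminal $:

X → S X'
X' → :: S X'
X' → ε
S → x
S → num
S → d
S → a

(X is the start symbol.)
To find M[X', $], we find productions for X' where $ is in the predict set (PREDICT(N → α) = (FIRST(α) \ {ε}) ∪ (FOLLOW(N) if α ⇒* ε)).

Relevant sets:
  FOLLOW(X') = { $ }

X' → :: S X': PREDICT = { '::' }
X' → ε: PREDICT = { $ }
  $ is in predict set, so this production goes in M[X', $]

M[X', $] = X' → ε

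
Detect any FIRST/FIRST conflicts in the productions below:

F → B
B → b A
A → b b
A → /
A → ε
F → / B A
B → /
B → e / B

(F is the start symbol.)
FIRST sets of the non-terminals at (or reachable through a nullable prefix from) the front of some alternative:
  FIRST(B) = { '/', 'b', 'e' }

Productions for F:
  F → B: FIRST = { '/', 'b', 'e' }
  F → / B A: FIRST = { '/' }
Productions for B:
  B → b A: FIRST = { 'b' }
  B → /: FIRST = { '/' }
  B → e / B: FIRST = { 'e' }
Productions for A:
  A → b b: FIRST = { 'b' }
  A → /: FIRST = { '/' }
  A → ε: FIRST = { ε }

Conflict for F: F → B and F → / B A
  Overlap: { '/' }

Answer: Yes. F → B / F → '/' B A on { '/' }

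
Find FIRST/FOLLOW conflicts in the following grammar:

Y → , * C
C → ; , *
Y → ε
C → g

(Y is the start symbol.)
No FIRST/FOLLOW conflicts.

Nullable non-terminals: Y.

Y: nullable alternative(s) Y → ε; FOLLOW(Y) = { $ }
  Y → , * C: FIRST \ {ε} = { ',' } — disjoint from FOLLOW(Y)
  Y → ε: FIRST \ {ε} = { } — this is the only nullable alternative, skip

C has no nullable alternative, so no FIRST/FOLLOW check is needed there.

No FIRST/FOLLOW conflicts found.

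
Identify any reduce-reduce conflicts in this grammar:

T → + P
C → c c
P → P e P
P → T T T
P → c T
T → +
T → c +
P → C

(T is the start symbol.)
Yes — I9: [T → + .] vs [T → c + .]

Augment with T' → T and build the canonical LR(0) collection (I0 = CLOSURE({[T' → . T]}), then GOTO on every symbol after a dot until no new states appear). It has 16 states:
  I0: { [T → . + P], [T → . +], [T → . c +], [T' → . T] }  — shift
  I1: { [C → . c c], [P → . C], [P → . P e P], [P → . T T T], [P → . c T], [T → + . P], [T → + .], [T → . + P], [T → . +], [T → . c +] }  — shift, reduce
  I2: { [T' → T .] }  — accept
  I3: { [T → c . +] }  — shift
  I4: { [T → c + .] }  — reduce
  I5: { [P → C .] }  — reduce
  I6: { [P → P . e P], [T → + P .] }  — shift, reduce
  I7: { [P → T . T T], [T → . + P], [T → . +], [T → . c +] }  — shift
  I8: { [C → c . c], [P → c . T], [T → . + P], [T → . +], [T → . c +], [T → c . +] }  — shift
  I9: { [C → . c c], [P → . C], [P → . P e P], [P → . T T T], [P → . c T], [T → + . P], [T → + .], [T → . + P], [T → . +], [T → . c +], [T → c + .] }  — shift, 2 reduces
  I10: { [P → c T .] }  — reduce
  I11: { [C → c c .], [T → c . +] }  — shift, reduce
  I12: { [P → T T . T], [T → . + P], [T → . +], [T → . c +] }  — shift
  I13: { [P → T T T .] }  — reduce
  I14: { [C → . c c], [P → . C], [P → . P e P], [P → . T T T], [P → . c T], [P → P e . P], [T → . + P], [T → . +], [T → . c +] }  — shift
  I15: { [P → P . e P], [P → P e P .] }  — shift, reduce

I9 contains complete items [T → + .], [T → c + .] — reduce-reduce conflict.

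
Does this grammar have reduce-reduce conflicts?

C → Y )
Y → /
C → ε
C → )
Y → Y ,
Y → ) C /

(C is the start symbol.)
Yes — I1: [C → .] vs [C → ) .]

A reduce-reduce conflict occurs when an LR(0) state has two complete items [A → α .] and [B → β .] — both call for a reduction, and with no lookahead the parser cannot choose between them.

Augment with C' → C and build the canonical LR(0) collection (I0 = CLOSURE({[C' → . C]}), then GOTO on every symbol after a dot until no new states appear). It has 9 states:
  I0: { [C → . )], [C → . Y )], [C → .], [C' → . C], [Y → . ) C /], [Y → . /], [Y → . Y ,] }  — shift, reduce
  I1: { [C → ) .], [C → . )], [C → . Y )], [C → .], [Y → ) . C /], [Y → . ) C /], [Y → . /], [Y → . Y ,] }  — shift, 2 reduces
  I2: { [Y → / .] }  — reduce
  I3: { [C' → C .] }  — accept
  I4: { [C → Y . )], [Y → Y . ,] }  — shift
  I5: { [C → Y ) .] }  — reduce
  I6: { [Y → Y , .] }  — reduce
  I7: { [Y → ) C . /] }  — shift
  I8: { [Y → ) C / .] }  — reduce

I1 contains complete items [C → .], [C → ) .] — reduce-reduce conflict.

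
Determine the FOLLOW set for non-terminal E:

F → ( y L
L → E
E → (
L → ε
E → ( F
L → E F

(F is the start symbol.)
{ $, '(' }

To compute FOLLOW(E), find every occurrence of E on a right-hand side N → α E β: add FIRST(β) \ {ε}, and if β is empty or nullable also add FOLLOW(N). Iterate to a fixed point.

In L → E: E is at the end, add FOLLOW(L)
In L → E F: E is followed by F, add FIRST(F) \ {ε} = { '(' }

The FOLLOW sets referred to above (computed the same way, to a fixed point):
  FOLLOW(L) = { $, '(' }

Taking the union: FOLLOW(E) = { $, '(' }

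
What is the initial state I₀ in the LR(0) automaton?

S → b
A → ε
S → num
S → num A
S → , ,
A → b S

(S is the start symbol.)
First, augment the grammar with S' → S
I₀ = CLOSURE({ [S' → . S] }):
  [S' → . S] has the dot before S: add [S → . b], [S → . num], [S → . num A], [S → . , ,]
No further items can be added.

I₀ = { [S → . , ,], [S → . b], [S → . num A], [S → . num], [S' → . S] }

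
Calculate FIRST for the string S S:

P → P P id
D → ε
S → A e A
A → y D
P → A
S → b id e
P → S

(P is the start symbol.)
{ 'b', 'y' }

FIRST sets of the non-terminals involved (from the grammar, by fixed-point iteration):
  FIRST(S) = { 'b', 'y' }

To compute FIRST(S S), process the symbols left to right:
Symbol S is a non-terminal. Add FIRST(S) \ {ε} = { 'b', 'y' }
S is not nullable (ε ∉ FIRST(S)), so stop here.
FIRST(S S) = { 'b', 'y' }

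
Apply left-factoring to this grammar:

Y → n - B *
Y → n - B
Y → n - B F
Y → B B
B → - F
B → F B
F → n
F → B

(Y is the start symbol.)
Left-factoring transforms A → αβ₁ | αβ₂ into A → αA' and A' → β₁ | β₂
(α is the longest common prefix among the alternatives). Repeat until
no nonterminal has two alternatives with a common prefix.

Round 1: Y has alternatives sharing prefix 'n - B'. Introduce Y': Y → n - B Y'
  Add: Y' → *
  Add: Y' → ε
  Add: Y' → F

No remaining common prefixes — done.

Resulting grammar:
Y → n - B Y'
Y' → *
Y' → ε
Y' → F
Y → B B
B → - F
B → F B
F → n
F → B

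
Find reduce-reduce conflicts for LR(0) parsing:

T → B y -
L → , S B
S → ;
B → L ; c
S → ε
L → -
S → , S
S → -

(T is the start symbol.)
No reduce-reduce conflicts

A reduce-reduce conflict occurs when an LR(0) state has two complete items [A → α .] and [B → β .] — both call for a reduction, and with no lookahead the parser cannot choose between them.

Augment with T' → T and build the canonical LR(0) collection (I0 = CLOSURE({[T' → . T]}), then GOTO on every symbol after a dot until no new states appear). It has 16 states:
  I0: { [B → . L ; c], [L → . , S B], [L → . -], [T → . B y -], [T' → . T] }  — shift
  I1: { [L → , . S B], [S → . , S], [S → . -], [S → . ;], [S → .] }  — shift, reduce
  I2: { [L → - .] }  — reduce
  I3: { [T → B . y -] }  — shift
  I4: { [B → L . ; c] }  — shift
  I5: { [T' → T .] }  — accept
  I6: { [B → L ; . c] }  — shift
  I7: { [B → L ; c .] }  — reduce
  I8: { [T → B y . -] }  — shift
  I9: { [T → B y - .] }  — reduce
  I10: { [S → , . S], [S → . , S], [S → . -], [S → . ;], [S → .] }  — shift, reduce
  I11: { [S → - .] }  — reduce
  I12: { [S → ; .] }  — reduce
  I13: { [B → . L ; c], [L → , S . B], [L → . , S B], [L → . -] }  — shift
  I14: { [L → , S B .] }  — reduce
  I15: { [S → , S .] }  — reduce

No state contains more than one complete item.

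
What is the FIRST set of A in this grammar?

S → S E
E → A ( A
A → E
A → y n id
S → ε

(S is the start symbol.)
To compute FIRST(A), examine every production with A on the left-hand side, reading each right-hand side left to right until a non-nullable symbol is reached.

FIRST sets of the other non-terminals involved (by the same procedure, iterated to a fixed point):
  FIRST(E) = { 'y' }

From A → E:
  - E is a non-terminal: add FIRST(E) \ {ε} = { 'y' }
    E is not nullable, so stop
From A → y n id:
  - y is a terminal: add 'y' and stop

Collecting: FIRST(A) = { 'y' }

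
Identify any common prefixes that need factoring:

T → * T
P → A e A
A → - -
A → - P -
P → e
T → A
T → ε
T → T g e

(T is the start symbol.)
Left-factoring is needed when two productions for the same non-terminal
share a common prefix on the right-hand side.

Productions for T:
  T → * T
  T → A
  T → ε
  T → T g e
Productions for P:
  P → A e A
  P → e
Productions for A:
  A → - -
  A → - P -

Found common prefix '-' in productions for A

Answer: Yes, A has productions with common prefix '-'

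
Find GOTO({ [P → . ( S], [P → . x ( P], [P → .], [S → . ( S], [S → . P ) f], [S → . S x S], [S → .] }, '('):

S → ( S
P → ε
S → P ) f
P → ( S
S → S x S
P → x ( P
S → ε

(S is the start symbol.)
{ [P → ( . S], [P → . ( S], [P → . x ( P], [P → .], [S → ( . S], [S → . ( S], [S → . P ) f], [S → . S x S], [S → .] }

GOTO(I, '(') = CLOSURE({ [A → αX.β] : [A → α.Xβ] ∈ I, X = '(' })

Items with dot before '(', with the dot advanced:
  [P → . ( S] → [P → ( . S]
  [S → . ( S] → [S → ( . S]
Closure of the advanced items:
  [P → ( . S] has the dot before S: add [S → . ( S], [S → . P ) f], [S → . S x S], [S → .]
  [S → . P ) f] has the dot before P: add [P → .], [P → . ( S], [P → . x ( P]

GOTO = { [P → ( . S], [P → . ( S], [P → . x ( P], [P → .], [S → ( . S], [S → . ( S], [S → . P ) f], [S → . S x S], [S → .] }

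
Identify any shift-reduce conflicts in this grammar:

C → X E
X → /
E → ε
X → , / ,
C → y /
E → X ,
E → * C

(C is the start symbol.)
Yes — I4: [E → .] vs [E → . * C]

A shift-reduce conflict occurs when an LR(0) state has both:
  - a complete (reduce) item [A → α .] (dot at the end), and
  - a shift item [B → β . c γ] (dot before a terminal).

Augment with C' → C and build the canonical LR(0) collection (I0 = CLOSURE({[C' → . C]}), then GOTO on every symbol after a dot until no new states appear). It has 14 states:
  I0: { [C → . X E], [C → . y /], [C' → . C], [X → . , / ,], [X → . /] }  — shift
  I1: { [X → , . / ,] }  — shift
  I2: { [X → / .] }  — reduce
  I3: { [C' → C .] }  — accept
  I4: { [C → X . E], [E → . * C], [E → . X ,], [E → .], [X → . , / ,], [X → . /] }  — shift, reduce
  I5: { [C → y . /] }  — shift
  I6: { [C → y / .] }  — reduce
  I7: { [C → . X E], [C → . y /], [E → * . C], [X → . , / ,], [X → . /] }  — shift
  I8: { [C → X E .] }  — reduce
  I9: { [E → X . ,] }  — shift
  I10: { [E → X , .] }  — reduce
  I11: { [E → * C .] }  — reduce
  I12: { [X → , / . ,] }  — shift
  I13: { [X → , / , .] }  — reduce

I4 contains reduce item [E → .] and shift items [E → . * C], [X → . , / ,], [X → . /] — shift-reduce conflict.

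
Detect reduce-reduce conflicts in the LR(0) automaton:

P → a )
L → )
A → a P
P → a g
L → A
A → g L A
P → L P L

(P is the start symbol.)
A reduce-reduce conflict occurs when an LR(0) state has two complete items [A → α .] and [B → β .] — both call for a reduction, and with no lookahead the parser cannot choose between them.

Augment with P' → P and build the canonical LR(0) collection (I0 = CLOSURE({[P' → . P]}), then GOTO on every symbol after a dot until no new states appear). It has 15 states:
  I0: { [A → . a P], [A → . g L A], [L → . )], [L → . A], [P → . L P L], [P → . a )], [P → . a g], [P' → . P] }  — shift
  I1: { [L → ) .] }  — reduce
  I2: { [L → A .] }  — reduce
  I3: { [A → . a P], [A → . g L A], [L → . )], [L → . A], [P → . L P L], [P → . a )], [P → . a g], [P → L . P L] }  — shift
  I4: { [P' → P .] }  — accept
  I5: { [A → . a P], [A → . g L A], [A → a . P], [L → . )], [L → . A], [P → . L P L], [P → . a )], [P → . a g], [P → a . )], [P → a . g] }  — shift
  I6: { [A → . a P], [A → . g L A], [A → g . L A], [L → . )], [L → . A] }  — shift
  I7: { [A → . a P], [A → . g L A], [A → g L . A] }  — shift
  I8: { [A → . a P], [A → . g L A], [A → a . P], [L → . )], [L → . A], [P → . L P L], [P → . a )], [P → . a g] }  — shift
  I9: { [A → a P .] }  — reduce
  I10: { [A → g L A .] }  — reduce
  I11: { [L → ) .], [P → a ) .] }  — 2 reduces
  I12: { [A → . a P], [A → . g L A], [A → g . L A], [L → . )], [L → . A], [P → a g .] }  — shift, reduce
  I13: { [A → . a P], [A → . g L A], [L → . )], [L → . A], [P → L P . L] }  — shift
  I14: { [P → L P L .] }  — reduce

I11 contains complete items [L → ) .], [P → a ) .] — reduce-reduce conflict.

Answer: Yes — I11: [L → ) .] vs [P → a ) .]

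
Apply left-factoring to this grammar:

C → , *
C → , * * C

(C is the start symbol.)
Left-factoring transforms A → αβ₁ | αβ₂ into A → αA' and A' → β₁ | β₂
(α is the longest common prefix among the alternatives). Repeat until
no nonterminal has two alternatives with a common prefix.

Round 1: C has alternatives sharing prefix ', *'. Introduce C': C → , * C'
  Add: C' → ε
  Add: C' → * C

No remaining common prefixes — done.

Resulting grammar:
C → , * C'
C' → ε
C' → * C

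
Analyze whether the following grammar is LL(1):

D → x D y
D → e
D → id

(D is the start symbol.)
A grammar is LL(1) if for each non-terminal N with multiple productions, the predict sets of those productions are pairwise disjoint, where PREDICT(N → α) = (FIRST(α) \ {ε}) ∪ (FOLLOW(N) if α ⇒* ε).

For D:
  PREDICT(D → x D y) = { 'x' }
  PREDICT(D → e) = { 'e' }
  PREDICT(D → id) = { 'id' }

All predict sets are disjoint. The grammar IS LL(1).

Answer: Yes, the grammar is LL(1).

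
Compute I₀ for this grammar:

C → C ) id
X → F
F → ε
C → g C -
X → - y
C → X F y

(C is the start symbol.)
First, augment the grammar with C' → C
I₀ = CLOSURE({ [C' → . C] }):
  [C' → . C] has the dot before C: add [C → . C ) id], [C → . g C -], [C → . X F y]
  [C → . X F y] has the dot before X: add [X → . F], [X → . - y]
  [X → . F] has the dot before F: add [F → .]
No further items can be added.

I₀ = { [C → . C ) id], [C → . X F y], [C → . g C -], [C' → . C], [F → .], [X → . - y], [X → . F] }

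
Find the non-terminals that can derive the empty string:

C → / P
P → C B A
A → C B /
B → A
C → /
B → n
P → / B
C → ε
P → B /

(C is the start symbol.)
A non-terminal is nullable if it can derive ε (the empty string): either it has an ε-production, or it has a production whose right-hand side consists entirely of nullable non-terminals.

ε-productions: C → ε
So C is immediately nullable.
No further non-terminal can be added: every production for the remaining non-terminals contains a terminal or a non-nullable non-terminal.
Nullable = { 'C' }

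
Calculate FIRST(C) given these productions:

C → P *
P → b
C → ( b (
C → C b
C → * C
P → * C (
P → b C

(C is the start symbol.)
{ '(', '*', 'b' }

To compute FIRST(C), examine every production with C on the left-hand side, reading each right-hand side left to right until a non-nullable symbol is reached.

FIRST sets of the other non-terminals involved (by the same procedure, iterated to a fixed point):
  FIRST(P) = { '*', 'b' }

From C → P *:
  - P is a non-terminal: add FIRST(P) \ {ε} = { '*', 'b' }
    P is not nullable, so stop
From C → ( b (:
  - '(' is a terminal: add '(' and stop
From C → C b:
  - C is the symbol being defined: contributes nothing new
    C is not nullable, so stop
From C → * C:
  - '*' is a terminal: add '*' and stop

Collecting: FIRST(C) = { '(', '*', 'b' }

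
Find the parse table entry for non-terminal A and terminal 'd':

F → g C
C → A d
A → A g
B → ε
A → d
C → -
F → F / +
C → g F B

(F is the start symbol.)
A → A g, A → d

To find M[A, 'd'], we find productions for A where 'd' is in the predict set (PREDICT(N → α) = (FIRST(α) \ {ε}) ∪ (FOLLOW(N) if α ⇒* ε)).

Relevant sets:
  FIRST(A) = { 'd' }

A → A g: PREDICT = { 'd' }
  'd' is in predict set, so this production goes in M[A, 'd']
A → d: PREDICT = { 'd' }
  'd' is in predict set, so this production goes in M[A, 'd']

M[A, 'd'] = A → A g, A → d  (a multiply-defined cell — the grammar is not LL(1))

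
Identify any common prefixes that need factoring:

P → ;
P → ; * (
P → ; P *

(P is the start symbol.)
Yes, P has productions with common prefix ';'

Left-factoring is needed when two productions for the same non-terminal
share a common prefix on the right-hand side.

Productions for P:
  P → ;
  P → ; * (
  P → ; P *

Found common prefix ';' in productions for P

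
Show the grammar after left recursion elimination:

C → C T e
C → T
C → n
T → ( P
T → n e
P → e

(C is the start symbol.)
C → T C'
C → n C'
C' → T e C'
C' → ε
T → ( P
T → n e
P → e

C is directly left-recursive. The standard transformation for
  A → A α₁ | ... | A α_m | β₁ | ... | β_n
is
  A  → β₁ A' | ... | β_n A'
  A' → α₁ A' | ... | α_m A' | ε

C → T becomes C → T C'
C → n becomes C → n C'
C → C T e becomes C' → T e C'
Add C' → ε

Productions for other non-terminals are unchanged:
  T → ( P
  T → n e
  P → e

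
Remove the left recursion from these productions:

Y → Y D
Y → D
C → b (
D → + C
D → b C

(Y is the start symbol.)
Y → D Y'
Y' → D Y'
Y' → ε
C → b (
D → + C
D → b C

Y is directly left-recursive. The standard transformation for
  A → A α₁ | ... | A α_m | β₁ | ... | β_n
is
  A  → β₁ A' | ... | β_n A'
  A' → α₁ A' | ... | α_m A' | ε

Y → D becomes Y → D Y'
Y → Y D becomes Y' → D Y'
Add Y' → ε

Productions for other non-terminals are unchanged:
  C → b (
  D → + C
  D → b C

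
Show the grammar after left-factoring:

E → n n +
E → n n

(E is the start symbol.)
Left-factoring transforms A → αβ₁ | αβ₂ into A → αA' and A' → β₁ | β₂
(α is the longest common prefix among the alternatives). Repeat until
no nonterminal has two alternatives with a common prefix.

Round 1: E has alternatives sharing prefix 'n n'. Introduce E': E → n n E'
  Add: E' → +
  Add: E' → ε

No remaining common prefixes — done.

Resulting grammar:
E → n n E'
E' → +
E' → ε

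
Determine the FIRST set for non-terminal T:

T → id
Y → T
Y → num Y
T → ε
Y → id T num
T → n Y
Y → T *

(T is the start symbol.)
{ 'id', 'n', ε }

To compute FIRST(T), examine every production with T on the left-hand side, reading each right-hand side left to right until a non-nullable symbol is reached.

From T → id:
  - id is a terminal: add 'id' and stop
From T → ε:
  - ε-production, so ε ∈ FIRST(T)
From T → n Y:
  - n is a terminal: add 'n' and stop

Collecting: FIRST(T) = { 'id', 'n', ε }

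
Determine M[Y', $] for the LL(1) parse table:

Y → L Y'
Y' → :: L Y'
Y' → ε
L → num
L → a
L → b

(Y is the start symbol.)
Y' → ε

To find M[Y', $], we find productions for Y' where $ is in the predict set (PREDICT(N → α) = (FIRST(α) \ {ε}) ∪ (FOLLOW(N) if α ⇒* ε)).

Relevant sets:
  FOLLOW(Y') = { $ }

Y' → :: L Y': PREDICT = { '::' }
Y' → ε: PREDICT = { $ }
  $ is in predict set, so this production goes in M[Y', $]

M[Y', $] = Y' → ε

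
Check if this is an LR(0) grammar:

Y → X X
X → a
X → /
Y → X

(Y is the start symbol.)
No. Shift-reduce conflict between [Y → X .] and [X → . /]

A grammar is LR(0) if no state in the canonical LR(0) collection has:
  - both a shift item (dot before a terminal) and a complete item (shift-reduce conflict), or
  - two or more complete items (reduce-reduce conflict; the accept item [Y' → Y .] counts as a complete item here).

Augment with Y' → Y and build the canonical LR(0) collection (I0 = CLOSURE({[Y' → . Y]}), then GOTO on every symbol after a dot until no new states appear). It has 6 states:
  I0: { [X → . /], [X → . a], [Y → . X X], [Y → . X], [Y' → . Y] }  — shift
  I1: { [X → / .] }  — reduce
  I2: { [X → . /], [X → . a], [Y → X . X], [Y → X .] }  — shift, reduce
  I3: { [Y' → Y .] }  — accept
  I4: { [X → a .] }  — reduce
  I5: { [Y → X X .] }  — reduce

Conflict in state I2:
  Shift-reduce conflict between [Y → X .] and [X → . /]
So the grammar is NOT LR(0).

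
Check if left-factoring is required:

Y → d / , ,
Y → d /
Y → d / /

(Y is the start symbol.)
Yes, Y has productions with common prefix 'd /'

Left-factoring is needed when two productions for the same non-terminal
share a common prefix on the right-hand side.

Productions for Y:
  Y → d / , ,
  Y → d /
  Y → d / /

Found common prefix 'd /' in productions for Y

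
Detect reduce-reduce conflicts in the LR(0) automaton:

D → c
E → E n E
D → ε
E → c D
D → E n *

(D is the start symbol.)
A reduce-reduce conflict occurs when an LR(0) state has two complete items [A → α .] and [B → β .] — both call for a reduction, and with no lookahead the parser cannot choose between them.

Augment with D' → D and build the canonical LR(0) collection (I0 = CLOSURE({[D' → . D]}), then GOTO on every symbol after a dot until no new states appear). It has 10 states:
  I0: { [D → . E n *], [D → . c], [D → .], [D' → . D], [E → . E n E], [E → . c D] }  — shift, reduce
  I1: { [D' → D .] }  — accept
  I2: { [D → E . n *], [E → E . n E] }  — shift
  I3: { [D → . E n *], [D → . c], [D → .], [D → c .], [E → . E n E], [E → . c D], [E → c . D] }  — shift, 2 reduces
  I4: { [E → c D .] }  — reduce
  I5: { [D → E n . *], [E → . E n E], [E → . c D], [E → E n . E] }  — shift
  I6: { [D → E n * .] }  — reduce
  I7: { [E → E . n E], [E → E n E .] }  — shift, reduce
  I8: { [D → . E n *], [D → . c], [D → .], [E → . E n E], [E → . c D], [E → c . D] }  — shift, reduce
  I9: { [E → . E n E], [E → . c D], [E → E n . E] }  — shift

I3 contains complete items [D → .], [D → c .] — reduce-reduce conflict.

Answer: Yes — I3: [D → .] vs [D → c .]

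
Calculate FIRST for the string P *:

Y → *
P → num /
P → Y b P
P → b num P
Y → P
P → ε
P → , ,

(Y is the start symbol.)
FIRST sets of the non-terminals involved (from the grammar, by fixed-point iteration):
  FIRST(P) = { '*', ',', 'b', 'num', ε }

To compute FIRST(P *), process the symbols left to right:
Symbol P is a non-terminal. Add FIRST(P) \ {ε} = { '*', ',', 'b', 'num' }
P is nullable (ε ∈ FIRST(P)), continue to the next symbol.
Symbol * is a terminal. Add '*' and stop.
FIRST(P *) = { '*', ',', 'b', 'num' }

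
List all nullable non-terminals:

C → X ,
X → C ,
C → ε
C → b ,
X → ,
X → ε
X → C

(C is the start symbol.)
ε-productions: C → ε, X → ε
So C, X are immediately nullable.
Every non-terminal is now nullable.
Nullable = { 'C', 'X' }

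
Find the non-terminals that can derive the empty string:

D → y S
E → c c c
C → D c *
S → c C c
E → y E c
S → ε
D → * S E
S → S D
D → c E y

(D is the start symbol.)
ε-productions: S → ε
So S is immediately nullable.
No further non-terminal can be added: every production for the remaining non-terminals contains a terminal or a non-nullable non-terminal.
Nullable = { 'S' }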